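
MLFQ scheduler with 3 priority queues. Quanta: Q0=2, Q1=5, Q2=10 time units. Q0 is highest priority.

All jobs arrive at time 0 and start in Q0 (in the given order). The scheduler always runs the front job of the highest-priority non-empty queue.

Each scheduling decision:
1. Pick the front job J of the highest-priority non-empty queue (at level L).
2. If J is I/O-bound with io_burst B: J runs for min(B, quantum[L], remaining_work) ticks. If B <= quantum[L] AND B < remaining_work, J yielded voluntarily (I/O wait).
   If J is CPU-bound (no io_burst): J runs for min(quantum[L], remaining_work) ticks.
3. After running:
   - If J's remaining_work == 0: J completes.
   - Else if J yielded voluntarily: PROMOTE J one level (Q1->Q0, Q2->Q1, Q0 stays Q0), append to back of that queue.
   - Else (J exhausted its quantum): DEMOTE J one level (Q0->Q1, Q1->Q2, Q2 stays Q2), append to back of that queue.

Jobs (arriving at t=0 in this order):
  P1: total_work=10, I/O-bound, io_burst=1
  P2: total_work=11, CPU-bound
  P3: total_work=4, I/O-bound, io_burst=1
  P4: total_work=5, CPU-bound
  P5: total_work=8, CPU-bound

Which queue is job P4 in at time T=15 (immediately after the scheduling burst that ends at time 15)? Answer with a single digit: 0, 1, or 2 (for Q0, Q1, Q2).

Answer: 1

Derivation:
t=0-1: P1@Q0 runs 1, rem=9, I/O yield, promote→Q0. Q0=[P2,P3,P4,P5,P1] Q1=[] Q2=[]
t=1-3: P2@Q0 runs 2, rem=9, quantum used, demote→Q1. Q0=[P3,P4,P5,P1] Q1=[P2] Q2=[]
t=3-4: P3@Q0 runs 1, rem=3, I/O yield, promote→Q0. Q0=[P4,P5,P1,P3] Q1=[P2] Q2=[]
t=4-6: P4@Q0 runs 2, rem=3, quantum used, demote→Q1. Q0=[P5,P1,P3] Q1=[P2,P4] Q2=[]
t=6-8: P5@Q0 runs 2, rem=6, quantum used, demote→Q1. Q0=[P1,P3] Q1=[P2,P4,P5] Q2=[]
t=8-9: P1@Q0 runs 1, rem=8, I/O yield, promote→Q0. Q0=[P3,P1] Q1=[P2,P4,P5] Q2=[]
t=9-10: P3@Q0 runs 1, rem=2, I/O yield, promote→Q0. Q0=[P1,P3] Q1=[P2,P4,P5] Q2=[]
t=10-11: P1@Q0 runs 1, rem=7, I/O yield, promote→Q0. Q0=[P3,P1] Q1=[P2,P4,P5] Q2=[]
t=11-12: P3@Q0 runs 1, rem=1, I/O yield, promote→Q0. Q0=[P1,P3] Q1=[P2,P4,P5] Q2=[]
t=12-13: P1@Q0 runs 1, rem=6, I/O yield, promote→Q0. Q0=[P3,P1] Q1=[P2,P4,P5] Q2=[]
t=13-14: P3@Q0 runs 1, rem=0, completes. Q0=[P1] Q1=[P2,P4,P5] Q2=[]
t=14-15: P1@Q0 runs 1, rem=5, I/O yield, promote→Q0. Q0=[P1] Q1=[P2,P4,P5] Q2=[]
t=15-16: P1@Q0 runs 1, rem=4, I/O yield, promote→Q0. Q0=[P1] Q1=[P2,P4,P5] Q2=[]
t=16-17: P1@Q0 runs 1, rem=3, I/O yield, promote→Q0. Q0=[P1] Q1=[P2,P4,P5] Q2=[]
t=17-18: P1@Q0 runs 1, rem=2, I/O yield, promote→Q0. Q0=[P1] Q1=[P2,P4,P5] Q2=[]
t=18-19: P1@Q0 runs 1, rem=1, I/O yield, promote→Q0. Q0=[P1] Q1=[P2,P4,P5] Q2=[]
t=19-20: P1@Q0 runs 1, rem=0, completes. Q0=[] Q1=[P2,P4,P5] Q2=[]
t=20-25: P2@Q1 runs 5, rem=4, quantum used, demote→Q2. Q0=[] Q1=[P4,P5] Q2=[P2]
t=25-28: P4@Q1 runs 3, rem=0, completes. Q0=[] Q1=[P5] Q2=[P2]
t=28-33: P5@Q1 runs 5, rem=1, quantum used, demote→Q2. Q0=[] Q1=[] Q2=[P2,P5]
t=33-37: P2@Q2 runs 4, rem=0, completes. Q0=[] Q1=[] Q2=[P5]
t=37-38: P5@Q2 runs 1, rem=0, completes. Q0=[] Q1=[] Q2=[]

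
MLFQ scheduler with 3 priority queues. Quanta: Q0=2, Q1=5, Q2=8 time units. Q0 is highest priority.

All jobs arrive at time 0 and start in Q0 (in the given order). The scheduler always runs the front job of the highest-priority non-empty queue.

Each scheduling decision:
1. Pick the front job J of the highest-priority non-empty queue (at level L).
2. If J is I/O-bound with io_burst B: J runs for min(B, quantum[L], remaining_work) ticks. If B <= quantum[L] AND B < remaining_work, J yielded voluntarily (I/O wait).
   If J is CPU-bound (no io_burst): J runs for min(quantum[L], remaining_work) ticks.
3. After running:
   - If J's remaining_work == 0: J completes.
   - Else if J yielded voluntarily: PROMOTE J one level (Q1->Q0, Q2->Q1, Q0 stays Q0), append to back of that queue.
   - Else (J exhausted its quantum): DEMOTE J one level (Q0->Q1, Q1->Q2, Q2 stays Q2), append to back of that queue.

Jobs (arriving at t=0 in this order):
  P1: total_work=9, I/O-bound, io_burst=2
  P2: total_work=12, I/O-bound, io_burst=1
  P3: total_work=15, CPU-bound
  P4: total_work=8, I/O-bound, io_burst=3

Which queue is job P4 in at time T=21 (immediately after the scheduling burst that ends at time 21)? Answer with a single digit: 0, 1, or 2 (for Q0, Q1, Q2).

t=0-2: P1@Q0 runs 2, rem=7, I/O yield, promote→Q0. Q0=[P2,P3,P4,P1] Q1=[] Q2=[]
t=2-3: P2@Q0 runs 1, rem=11, I/O yield, promote→Q0. Q0=[P3,P4,P1,P2] Q1=[] Q2=[]
t=3-5: P3@Q0 runs 2, rem=13, quantum used, demote→Q1. Q0=[P4,P1,P2] Q1=[P3] Q2=[]
t=5-7: P4@Q0 runs 2, rem=6, quantum used, demote→Q1. Q0=[P1,P2] Q1=[P3,P4] Q2=[]
t=7-9: P1@Q0 runs 2, rem=5, I/O yield, promote→Q0. Q0=[P2,P1] Q1=[P3,P4] Q2=[]
t=9-10: P2@Q0 runs 1, rem=10, I/O yield, promote→Q0. Q0=[P1,P2] Q1=[P3,P4] Q2=[]
t=10-12: P1@Q0 runs 2, rem=3, I/O yield, promote→Q0. Q0=[P2,P1] Q1=[P3,P4] Q2=[]
t=12-13: P2@Q0 runs 1, rem=9, I/O yield, promote→Q0. Q0=[P1,P2] Q1=[P3,P4] Q2=[]
t=13-15: P1@Q0 runs 2, rem=1, I/O yield, promote→Q0. Q0=[P2,P1] Q1=[P3,P4] Q2=[]
t=15-16: P2@Q0 runs 1, rem=8, I/O yield, promote→Q0. Q0=[P1,P2] Q1=[P3,P4] Q2=[]
t=16-17: P1@Q0 runs 1, rem=0, completes. Q0=[P2] Q1=[P3,P4] Q2=[]
t=17-18: P2@Q0 runs 1, rem=7, I/O yield, promote→Q0. Q0=[P2] Q1=[P3,P4] Q2=[]
t=18-19: P2@Q0 runs 1, rem=6, I/O yield, promote→Q0. Q0=[P2] Q1=[P3,P4] Q2=[]
t=19-20: P2@Q0 runs 1, rem=5, I/O yield, promote→Q0. Q0=[P2] Q1=[P3,P4] Q2=[]
t=20-21: P2@Q0 runs 1, rem=4, I/O yield, promote→Q0. Q0=[P2] Q1=[P3,P4] Q2=[]
t=21-22: P2@Q0 runs 1, rem=3, I/O yield, promote→Q0. Q0=[P2] Q1=[P3,P4] Q2=[]
t=22-23: P2@Q0 runs 1, rem=2, I/O yield, promote→Q0. Q0=[P2] Q1=[P3,P4] Q2=[]
t=23-24: P2@Q0 runs 1, rem=1, I/O yield, promote→Q0. Q0=[P2] Q1=[P3,P4] Q2=[]
t=24-25: P2@Q0 runs 1, rem=0, completes. Q0=[] Q1=[P3,P4] Q2=[]
t=25-30: P3@Q1 runs 5, rem=8, quantum used, demote→Q2. Q0=[] Q1=[P4] Q2=[P3]
t=30-33: P4@Q1 runs 3, rem=3, I/O yield, promote→Q0. Q0=[P4] Q1=[] Q2=[P3]
t=33-35: P4@Q0 runs 2, rem=1, quantum used, demote→Q1. Q0=[] Q1=[P4] Q2=[P3]
t=35-36: P4@Q1 runs 1, rem=0, completes. Q0=[] Q1=[] Q2=[P3]
t=36-44: P3@Q2 runs 8, rem=0, completes. Q0=[] Q1=[] Q2=[]

Answer: 1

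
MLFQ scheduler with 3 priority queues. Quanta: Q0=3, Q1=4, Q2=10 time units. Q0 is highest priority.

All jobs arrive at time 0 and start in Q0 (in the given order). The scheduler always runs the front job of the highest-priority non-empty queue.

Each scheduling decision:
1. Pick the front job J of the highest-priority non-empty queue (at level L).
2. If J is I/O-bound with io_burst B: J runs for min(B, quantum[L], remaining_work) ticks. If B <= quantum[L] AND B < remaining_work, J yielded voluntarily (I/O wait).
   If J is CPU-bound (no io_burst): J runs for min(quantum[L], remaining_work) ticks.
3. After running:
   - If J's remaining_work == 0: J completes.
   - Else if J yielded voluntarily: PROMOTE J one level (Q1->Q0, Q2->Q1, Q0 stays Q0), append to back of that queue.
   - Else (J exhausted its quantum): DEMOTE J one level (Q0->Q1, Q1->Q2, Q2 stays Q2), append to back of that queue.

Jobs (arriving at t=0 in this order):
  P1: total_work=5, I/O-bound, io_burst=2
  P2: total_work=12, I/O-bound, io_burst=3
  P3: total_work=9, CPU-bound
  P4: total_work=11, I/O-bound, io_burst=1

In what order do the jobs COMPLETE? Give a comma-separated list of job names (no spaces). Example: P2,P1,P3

t=0-2: P1@Q0 runs 2, rem=3, I/O yield, promote→Q0. Q0=[P2,P3,P4,P1] Q1=[] Q2=[]
t=2-5: P2@Q0 runs 3, rem=9, I/O yield, promote→Q0. Q0=[P3,P4,P1,P2] Q1=[] Q2=[]
t=5-8: P3@Q0 runs 3, rem=6, quantum used, demote→Q1. Q0=[P4,P1,P2] Q1=[P3] Q2=[]
t=8-9: P4@Q0 runs 1, rem=10, I/O yield, promote→Q0. Q0=[P1,P2,P4] Q1=[P3] Q2=[]
t=9-11: P1@Q0 runs 2, rem=1, I/O yield, promote→Q0. Q0=[P2,P4,P1] Q1=[P3] Q2=[]
t=11-14: P2@Q0 runs 3, rem=6, I/O yield, promote→Q0. Q0=[P4,P1,P2] Q1=[P3] Q2=[]
t=14-15: P4@Q0 runs 1, rem=9, I/O yield, promote→Q0. Q0=[P1,P2,P4] Q1=[P3] Q2=[]
t=15-16: P1@Q0 runs 1, rem=0, completes. Q0=[P2,P4] Q1=[P3] Q2=[]
t=16-19: P2@Q0 runs 3, rem=3, I/O yield, promote→Q0. Q0=[P4,P2] Q1=[P3] Q2=[]
t=19-20: P4@Q0 runs 1, rem=8, I/O yield, promote→Q0. Q0=[P2,P4] Q1=[P3] Q2=[]
t=20-23: P2@Q0 runs 3, rem=0, completes. Q0=[P4] Q1=[P3] Q2=[]
t=23-24: P4@Q0 runs 1, rem=7, I/O yield, promote→Q0. Q0=[P4] Q1=[P3] Q2=[]
t=24-25: P4@Q0 runs 1, rem=6, I/O yield, promote→Q0. Q0=[P4] Q1=[P3] Q2=[]
t=25-26: P4@Q0 runs 1, rem=5, I/O yield, promote→Q0. Q0=[P4] Q1=[P3] Q2=[]
t=26-27: P4@Q0 runs 1, rem=4, I/O yield, promote→Q0. Q0=[P4] Q1=[P3] Q2=[]
t=27-28: P4@Q0 runs 1, rem=3, I/O yield, promote→Q0. Q0=[P4] Q1=[P3] Q2=[]
t=28-29: P4@Q0 runs 1, rem=2, I/O yield, promote→Q0. Q0=[P4] Q1=[P3] Q2=[]
t=29-30: P4@Q0 runs 1, rem=1, I/O yield, promote→Q0. Q0=[P4] Q1=[P3] Q2=[]
t=30-31: P4@Q0 runs 1, rem=0, completes. Q0=[] Q1=[P3] Q2=[]
t=31-35: P3@Q1 runs 4, rem=2, quantum used, demote→Q2. Q0=[] Q1=[] Q2=[P3]
t=35-37: P3@Q2 runs 2, rem=0, completes. Q0=[] Q1=[] Q2=[]

Answer: P1,P2,P4,P3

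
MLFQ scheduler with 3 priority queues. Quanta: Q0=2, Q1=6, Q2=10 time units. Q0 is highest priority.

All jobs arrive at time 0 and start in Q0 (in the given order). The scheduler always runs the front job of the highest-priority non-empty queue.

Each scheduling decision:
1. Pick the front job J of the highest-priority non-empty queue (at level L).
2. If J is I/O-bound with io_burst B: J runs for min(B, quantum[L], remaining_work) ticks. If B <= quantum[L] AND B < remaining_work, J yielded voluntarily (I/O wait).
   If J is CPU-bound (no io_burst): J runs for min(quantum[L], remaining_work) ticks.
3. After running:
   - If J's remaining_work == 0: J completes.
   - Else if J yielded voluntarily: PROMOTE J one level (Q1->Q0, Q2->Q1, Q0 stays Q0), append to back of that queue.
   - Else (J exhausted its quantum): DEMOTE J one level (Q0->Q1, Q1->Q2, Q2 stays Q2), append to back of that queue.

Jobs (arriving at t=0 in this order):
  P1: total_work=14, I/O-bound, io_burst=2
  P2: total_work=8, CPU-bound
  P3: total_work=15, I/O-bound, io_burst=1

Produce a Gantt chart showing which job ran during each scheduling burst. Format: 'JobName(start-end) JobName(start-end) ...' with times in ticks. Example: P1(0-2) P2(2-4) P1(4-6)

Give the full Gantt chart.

Answer: P1(0-2) P2(2-4) P3(4-5) P1(5-7) P3(7-8) P1(8-10) P3(10-11) P1(11-13) P3(13-14) P1(14-16) P3(16-17) P1(17-19) P3(19-20) P1(20-22) P3(22-23) P3(23-24) P3(24-25) P3(25-26) P3(26-27) P3(27-28) P3(28-29) P3(29-30) P3(30-31) P2(31-37)

Derivation:
t=0-2: P1@Q0 runs 2, rem=12, I/O yield, promote→Q0. Q0=[P2,P3,P1] Q1=[] Q2=[]
t=2-4: P2@Q0 runs 2, rem=6, quantum used, demote→Q1. Q0=[P3,P1] Q1=[P2] Q2=[]
t=4-5: P3@Q0 runs 1, rem=14, I/O yield, promote→Q0. Q0=[P1,P3] Q1=[P2] Q2=[]
t=5-7: P1@Q0 runs 2, rem=10, I/O yield, promote→Q0. Q0=[P3,P1] Q1=[P2] Q2=[]
t=7-8: P3@Q0 runs 1, rem=13, I/O yield, promote→Q0. Q0=[P1,P3] Q1=[P2] Q2=[]
t=8-10: P1@Q0 runs 2, rem=8, I/O yield, promote→Q0. Q0=[P3,P1] Q1=[P2] Q2=[]
t=10-11: P3@Q0 runs 1, rem=12, I/O yield, promote→Q0. Q0=[P1,P3] Q1=[P2] Q2=[]
t=11-13: P1@Q0 runs 2, rem=6, I/O yield, promote→Q0. Q0=[P3,P1] Q1=[P2] Q2=[]
t=13-14: P3@Q0 runs 1, rem=11, I/O yield, promote→Q0. Q0=[P1,P3] Q1=[P2] Q2=[]
t=14-16: P1@Q0 runs 2, rem=4, I/O yield, promote→Q0. Q0=[P3,P1] Q1=[P2] Q2=[]
t=16-17: P3@Q0 runs 1, rem=10, I/O yield, promote→Q0. Q0=[P1,P3] Q1=[P2] Q2=[]
t=17-19: P1@Q0 runs 2, rem=2, I/O yield, promote→Q0. Q0=[P3,P1] Q1=[P2] Q2=[]
t=19-20: P3@Q0 runs 1, rem=9, I/O yield, promote→Q0. Q0=[P1,P3] Q1=[P2] Q2=[]
t=20-22: P1@Q0 runs 2, rem=0, completes. Q0=[P3] Q1=[P2] Q2=[]
t=22-23: P3@Q0 runs 1, rem=8, I/O yield, promote→Q0. Q0=[P3] Q1=[P2] Q2=[]
t=23-24: P3@Q0 runs 1, rem=7, I/O yield, promote→Q0. Q0=[P3] Q1=[P2] Q2=[]
t=24-25: P3@Q0 runs 1, rem=6, I/O yield, promote→Q0. Q0=[P3] Q1=[P2] Q2=[]
t=25-26: P3@Q0 runs 1, rem=5, I/O yield, promote→Q0. Q0=[P3] Q1=[P2] Q2=[]
t=26-27: P3@Q0 runs 1, rem=4, I/O yield, promote→Q0. Q0=[P3] Q1=[P2] Q2=[]
t=27-28: P3@Q0 runs 1, rem=3, I/O yield, promote→Q0. Q0=[P3] Q1=[P2] Q2=[]
t=28-29: P3@Q0 runs 1, rem=2, I/O yield, promote→Q0. Q0=[P3] Q1=[P2] Q2=[]
t=29-30: P3@Q0 runs 1, rem=1, I/O yield, promote→Q0. Q0=[P3] Q1=[P2] Q2=[]
t=30-31: P3@Q0 runs 1, rem=0, completes. Q0=[] Q1=[P2] Q2=[]
t=31-37: P2@Q1 runs 6, rem=0, completes. Q0=[] Q1=[] Q2=[]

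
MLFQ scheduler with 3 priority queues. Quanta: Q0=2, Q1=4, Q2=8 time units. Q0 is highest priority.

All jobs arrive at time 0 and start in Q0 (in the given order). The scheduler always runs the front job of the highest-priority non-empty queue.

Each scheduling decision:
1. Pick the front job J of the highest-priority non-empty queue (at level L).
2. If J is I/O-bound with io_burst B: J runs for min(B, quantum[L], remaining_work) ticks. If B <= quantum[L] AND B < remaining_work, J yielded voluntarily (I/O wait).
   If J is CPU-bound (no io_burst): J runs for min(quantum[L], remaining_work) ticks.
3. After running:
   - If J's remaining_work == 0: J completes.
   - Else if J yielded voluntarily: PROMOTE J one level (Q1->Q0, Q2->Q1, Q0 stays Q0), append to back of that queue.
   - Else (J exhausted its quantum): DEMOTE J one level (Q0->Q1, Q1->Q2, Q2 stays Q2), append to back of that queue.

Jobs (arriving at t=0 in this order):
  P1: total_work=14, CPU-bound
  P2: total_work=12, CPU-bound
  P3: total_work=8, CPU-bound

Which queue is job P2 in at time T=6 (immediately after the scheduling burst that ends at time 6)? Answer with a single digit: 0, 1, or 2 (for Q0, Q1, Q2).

t=0-2: P1@Q0 runs 2, rem=12, quantum used, demote→Q1. Q0=[P2,P3] Q1=[P1] Q2=[]
t=2-4: P2@Q0 runs 2, rem=10, quantum used, demote→Q1. Q0=[P3] Q1=[P1,P2] Q2=[]
t=4-6: P3@Q0 runs 2, rem=6, quantum used, demote→Q1. Q0=[] Q1=[P1,P2,P3] Q2=[]
t=6-10: P1@Q1 runs 4, rem=8, quantum used, demote→Q2. Q0=[] Q1=[P2,P3] Q2=[P1]
t=10-14: P2@Q1 runs 4, rem=6, quantum used, demote→Q2. Q0=[] Q1=[P3] Q2=[P1,P2]
t=14-18: P3@Q1 runs 4, rem=2, quantum used, demote→Q2. Q0=[] Q1=[] Q2=[P1,P2,P3]
t=18-26: P1@Q2 runs 8, rem=0, completes. Q0=[] Q1=[] Q2=[P2,P3]
t=26-32: P2@Q2 runs 6, rem=0, completes. Q0=[] Q1=[] Q2=[P3]
t=32-34: P3@Q2 runs 2, rem=0, completes. Q0=[] Q1=[] Q2=[]

Answer: 1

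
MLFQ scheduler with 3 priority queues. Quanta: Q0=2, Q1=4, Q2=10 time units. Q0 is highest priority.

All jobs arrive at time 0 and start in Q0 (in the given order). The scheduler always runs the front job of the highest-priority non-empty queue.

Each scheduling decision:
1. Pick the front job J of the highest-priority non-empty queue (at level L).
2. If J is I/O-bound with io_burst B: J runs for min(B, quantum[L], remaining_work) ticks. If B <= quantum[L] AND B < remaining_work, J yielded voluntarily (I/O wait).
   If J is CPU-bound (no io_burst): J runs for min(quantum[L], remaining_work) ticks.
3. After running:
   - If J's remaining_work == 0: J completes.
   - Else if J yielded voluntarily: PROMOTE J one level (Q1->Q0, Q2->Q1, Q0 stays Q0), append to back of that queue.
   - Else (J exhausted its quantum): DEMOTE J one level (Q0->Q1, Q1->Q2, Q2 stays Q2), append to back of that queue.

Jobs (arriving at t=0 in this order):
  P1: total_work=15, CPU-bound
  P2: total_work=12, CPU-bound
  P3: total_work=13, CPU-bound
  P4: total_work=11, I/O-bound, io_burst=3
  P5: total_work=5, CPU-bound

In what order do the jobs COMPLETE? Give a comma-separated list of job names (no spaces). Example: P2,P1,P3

Answer: P5,P4,P1,P2,P3

Derivation:
t=0-2: P1@Q0 runs 2, rem=13, quantum used, demote→Q1. Q0=[P2,P3,P4,P5] Q1=[P1] Q2=[]
t=2-4: P2@Q0 runs 2, rem=10, quantum used, demote→Q1. Q0=[P3,P4,P5] Q1=[P1,P2] Q2=[]
t=4-6: P3@Q0 runs 2, rem=11, quantum used, demote→Q1. Q0=[P4,P5] Q1=[P1,P2,P3] Q2=[]
t=6-8: P4@Q0 runs 2, rem=9, quantum used, demote→Q1. Q0=[P5] Q1=[P1,P2,P3,P4] Q2=[]
t=8-10: P5@Q0 runs 2, rem=3, quantum used, demote→Q1. Q0=[] Q1=[P1,P2,P3,P4,P5] Q2=[]
t=10-14: P1@Q1 runs 4, rem=9, quantum used, demote→Q2. Q0=[] Q1=[P2,P3,P4,P5] Q2=[P1]
t=14-18: P2@Q1 runs 4, rem=6, quantum used, demote→Q2. Q0=[] Q1=[P3,P4,P5] Q2=[P1,P2]
t=18-22: P3@Q1 runs 4, rem=7, quantum used, demote→Q2. Q0=[] Q1=[P4,P5] Q2=[P1,P2,P3]
t=22-25: P4@Q1 runs 3, rem=6, I/O yield, promote→Q0. Q0=[P4] Q1=[P5] Q2=[P1,P2,P3]
t=25-27: P4@Q0 runs 2, rem=4, quantum used, demote→Q1. Q0=[] Q1=[P5,P4] Q2=[P1,P2,P3]
t=27-30: P5@Q1 runs 3, rem=0, completes. Q0=[] Q1=[P4] Q2=[P1,P2,P3]
t=30-33: P4@Q1 runs 3, rem=1, I/O yield, promote→Q0. Q0=[P4] Q1=[] Q2=[P1,P2,P3]
t=33-34: P4@Q0 runs 1, rem=0, completes. Q0=[] Q1=[] Q2=[P1,P2,P3]
t=34-43: P1@Q2 runs 9, rem=0, completes. Q0=[] Q1=[] Q2=[P2,P3]
t=43-49: P2@Q2 runs 6, rem=0, completes. Q0=[] Q1=[] Q2=[P3]
t=49-56: P3@Q2 runs 7, rem=0, completes. Q0=[] Q1=[] Q2=[]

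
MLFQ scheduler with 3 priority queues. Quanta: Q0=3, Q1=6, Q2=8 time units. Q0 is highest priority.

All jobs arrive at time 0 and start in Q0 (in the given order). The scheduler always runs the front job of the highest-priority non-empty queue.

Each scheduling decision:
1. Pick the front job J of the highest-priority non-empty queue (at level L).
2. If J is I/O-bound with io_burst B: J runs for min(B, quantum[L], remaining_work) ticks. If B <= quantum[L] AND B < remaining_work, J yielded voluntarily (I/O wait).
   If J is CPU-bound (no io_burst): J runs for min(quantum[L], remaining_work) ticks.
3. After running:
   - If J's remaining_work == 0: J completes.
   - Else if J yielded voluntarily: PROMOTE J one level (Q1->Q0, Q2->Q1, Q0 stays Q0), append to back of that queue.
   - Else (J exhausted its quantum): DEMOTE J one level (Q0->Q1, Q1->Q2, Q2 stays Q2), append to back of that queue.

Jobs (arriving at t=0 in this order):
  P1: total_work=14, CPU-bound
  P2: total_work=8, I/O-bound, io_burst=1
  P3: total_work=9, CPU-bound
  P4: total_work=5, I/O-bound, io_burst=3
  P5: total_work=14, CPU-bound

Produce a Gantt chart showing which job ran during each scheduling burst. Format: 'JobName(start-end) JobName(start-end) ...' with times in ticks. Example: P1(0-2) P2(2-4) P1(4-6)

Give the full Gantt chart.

t=0-3: P1@Q0 runs 3, rem=11, quantum used, demote→Q1. Q0=[P2,P3,P4,P5] Q1=[P1] Q2=[]
t=3-4: P2@Q0 runs 1, rem=7, I/O yield, promote→Q0. Q0=[P3,P4,P5,P2] Q1=[P1] Q2=[]
t=4-7: P3@Q0 runs 3, rem=6, quantum used, demote→Q1. Q0=[P4,P5,P2] Q1=[P1,P3] Q2=[]
t=7-10: P4@Q0 runs 3, rem=2, I/O yield, promote→Q0. Q0=[P5,P2,P4] Q1=[P1,P3] Q2=[]
t=10-13: P5@Q0 runs 3, rem=11, quantum used, demote→Q1. Q0=[P2,P4] Q1=[P1,P3,P5] Q2=[]
t=13-14: P2@Q0 runs 1, rem=6, I/O yield, promote→Q0. Q0=[P4,P2] Q1=[P1,P3,P5] Q2=[]
t=14-16: P4@Q0 runs 2, rem=0, completes. Q0=[P2] Q1=[P1,P3,P5] Q2=[]
t=16-17: P2@Q0 runs 1, rem=5, I/O yield, promote→Q0. Q0=[P2] Q1=[P1,P3,P5] Q2=[]
t=17-18: P2@Q0 runs 1, rem=4, I/O yield, promote→Q0. Q0=[P2] Q1=[P1,P3,P5] Q2=[]
t=18-19: P2@Q0 runs 1, rem=3, I/O yield, promote→Q0. Q0=[P2] Q1=[P1,P3,P5] Q2=[]
t=19-20: P2@Q0 runs 1, rem=2, I/O yield, promote→Q0. Q0=[P2] Q1=[P1,P3,P5] Q2=[]
t=20-21: P2@Q0 runs 1, rem=1, I/O yield, promote→Q0. Q0=[P2] Q1=[P1,P3,P5] Q2=[]
t=21-22: P2@Q0 runs 1, rem=0, completes. Q0=[] Q1=[P1,P3,P5] Q2=[]
t=22-28: P1@Q1 runs 6, rem=5, quantum used, demote→Q2. Q0=[] Q1=[P3,P5] Q2=[P1]
t=28-34: P3@Q1 runs 6, rem=0, completes. Q0=[] Q1=[P5] Q2=[P1]
t=34-40: P5@Q1 runs 6, rem=5, quantum used, demote→Q2. Q0=[] Q1=[] Q2=[P1,P5]
t=40-45: P1@Q2 runs 5, rem=0, completes. Q0=[] Q1=[] Q2=[P5]
t=45-50: P5@Q2 runs 5, rem=0, completes. Q0=[] Q1=[] Q2=[]

Answer: P1(0-3) P2(3-4) P3(4-7) P4(7-10) P5(10-13) P2(13-14) P4(14-16) P2(16-17) P2(17-18) P2(18-19) P2(19-20) P2(20-21) P2(21-22) P1(22-28) P3(28-34) P5(34-40) P1(40-45) P5(45-50)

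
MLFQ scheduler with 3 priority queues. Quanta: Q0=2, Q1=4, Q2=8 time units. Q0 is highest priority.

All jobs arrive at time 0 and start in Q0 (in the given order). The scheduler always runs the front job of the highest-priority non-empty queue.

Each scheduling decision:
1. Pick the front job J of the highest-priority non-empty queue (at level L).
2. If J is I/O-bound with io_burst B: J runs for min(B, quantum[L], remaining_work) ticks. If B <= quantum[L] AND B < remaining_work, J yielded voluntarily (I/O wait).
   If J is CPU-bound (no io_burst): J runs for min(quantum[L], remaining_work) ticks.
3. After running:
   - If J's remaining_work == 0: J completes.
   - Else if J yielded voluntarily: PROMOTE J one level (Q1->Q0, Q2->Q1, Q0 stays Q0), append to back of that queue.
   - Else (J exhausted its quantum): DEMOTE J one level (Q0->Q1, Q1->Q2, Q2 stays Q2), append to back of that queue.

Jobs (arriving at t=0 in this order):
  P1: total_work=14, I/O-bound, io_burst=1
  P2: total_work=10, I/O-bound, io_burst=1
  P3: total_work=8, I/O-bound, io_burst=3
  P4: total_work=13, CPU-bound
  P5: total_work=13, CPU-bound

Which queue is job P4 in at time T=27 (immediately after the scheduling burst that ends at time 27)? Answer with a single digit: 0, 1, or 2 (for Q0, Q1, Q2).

t=0-1: P1@Q0 runs 1, rem=13, I/O yield, promote→Q0. Q0=[P2,P3,P4,P5,P1] Q1=[] Q2=[]
t=1-2: P2@Q0 runs 1, rem=9, I/O yield, promote→Q0. Q0=[P3,P4,P5,P1,P2] Q1=[] Q2=[]
t=2-4: P3@Q0 runs 2, rem=6, quantum used, demote→Q1. Q0=[P4,P5,P1,P2] Q1=[P3] Q2=[]
t=4-6: P4@Q0 runs 2, rem=11, quantum used, demote→Q1. Q0=[P5,P1,P2] Q1=[P3,P4] Q2=[]
t=6-8: P5@Q0 runs 2, rem=11, quantum used, demote→Q1. Q0=[P1,P2] Q1=[P3,P4,P5] Q2=[]
t=8-9: P1@Q0 runs 1, rem=12, I/O yield, promote→Q0. Q0=[P2,P1] Q1=[P3,P4,P5] Q2=[]
t=9-10: P2@Q0 runs 1, rem=8, I/O yield, promote→Q0. Q0=[P1,P2] Q1=[P3,P4,P5] Q2=[]
t=10-11: P1@Q0 runs 1, rem=11, I/O yield, promote→Q0. Q0=[P2,P1] Q1=[P3,P4,P5] Q2=[]
t=11-12: P2@Q0 runs 1, rem=7, I/O yield, promote→Q0. Q0=[P1,P2] Q1=[P3,P4,P5] Q2=[]
t=12-13: P1@Q0 runs 1, rem=10, I/O yield, promote→Q0. Q0=[P2,P1] Q1=[P3,P4,P5] Q2=[]
t=13-14: P2@Q0 runs 1, rem=6, I/O yield, promote→Q0. Q0=[P1,P2] Q1=[P3,P4,P5] Q2=[]
t=14-15: P1@Q0 runs 1, rem=9, I/O yield, promote→Q0. Q0=[P2,P1] Q1=[P3,P4,P5] Q2=[]
t=15-16: P2@Q0 runs 1, rem=5, I/O yield, promote→Q0. Q0=[P1,P2] Q1=[P3,P4,P5] Q2=[]
t=16-17: P1@Q0 runs 1, rem=8, I/O yield, promote→Q0. Q0=[P2,P1] Q1=[P3,P4,P5] Q2=[]
t=17-18: P2@Q0 runs 1, rem=4, I/O yield, promote→Q0. Q0=[P1,P2] Q1=[P3,P4,P5] Q2=[]
t=18-19: P1@Q0 runs 1, rem=7, I/O yield, promote→Q0. Q0=[P2,P1] Q1=[P3,P4,P5] Q2=[]
t=19-20: P2@Q0 runs 1, rem=3, I/O yield, promote→Q0. Q0=[P1,P2] Q1=[P3,P4,P5] Q2=[]
t=20-21: P1@Q0 runs 1, rem=6, I/O yield, promote→Q0. Q0=[P2,P1] Q1=[P3,P4,P5] Q2=[]
t=21-22: P2@Q0 runs 1, rem=2, I/O yield, promote→Q0. Q0=[P1,P2] Q1=[P3,P4,P5] Q2=[]
t=22-23: P1@Q0 runs 1, rem=5, I/O yield, promote→Q0. Q0=[P2,P1] Q1=[P3,P4,P5] Q2=[]
t=23-24: P2@Q0 runs 1, rem=1, I/O yield, promote→Q0. Q0=[P1,P2] Q1=[P3,P4,P5] Q2=[]
t=24-25: P1@Q0 runs 1, rem=4, I/O yield, promote→Q0. Q0=[P2,P1] Q1=[P3,P4,P5] Q2=[]
t=25-26: P2@Q0 runs 1, rem=0, completes. Q0=[P1] Q1=[P3,P4,P5] Q2=[]
t=26-27: P1@Q0 runs 1, rem=3, I/O yield, promote→Q0. Q0=[P1] Q1=[P3,P4,P5] Q2=[]
t=27-28: P1@Q0 runs 1, rem=2, I/O yield, promote→Q0. Q0=[P1] Q1=[P3,P4,P5] Q2=[]
t=28-29: P1@Q0 runs 1, rem=1, I/O yield, promote→Q0. Q0=[P1] Q1=[P3,P4,P5] Q2=[]
t=29-30: P1@Q0 runs 1, rem=0, completes. Q0=[] Q1=[P3,P4,P5] Q2=[]
t=30-33: P3@Q1 runs 3, rem=3, I/O yield, promote→Q0. Q0=[P3] Q1=[P4,P5] Q2=[]
t=33-35: P3@Q0 runs 2, rem=1, quantum used, demote→Q1. Q0=[] Q1=[P4,P5,P3] Q2=[]
t=35-39: P4@Q1 runs 4, rem=7, quantum used, demote→Q2. Q0=[] Q1=[P5,P3] Q2=[P4]
t=39-43: P5@Q1 runs 4, rem=7, quantum used, demote→Q2. Q0=[] Q1=[P3] Q2=[P4,P5]
t=43-44: P3@Q1 runs 1, rem=0, completes. Q0=[] Q1=[] Q2=[P4,P5]
t=44-51: P4@Q2 runs 7, rem=0, completes. Q0=[] Q1=[] Q2=[P5]
t=51-58: P5@Q2 runs 7, rem=0, completes. Q0=[] Q1=[] Q2=[]

Answer: 1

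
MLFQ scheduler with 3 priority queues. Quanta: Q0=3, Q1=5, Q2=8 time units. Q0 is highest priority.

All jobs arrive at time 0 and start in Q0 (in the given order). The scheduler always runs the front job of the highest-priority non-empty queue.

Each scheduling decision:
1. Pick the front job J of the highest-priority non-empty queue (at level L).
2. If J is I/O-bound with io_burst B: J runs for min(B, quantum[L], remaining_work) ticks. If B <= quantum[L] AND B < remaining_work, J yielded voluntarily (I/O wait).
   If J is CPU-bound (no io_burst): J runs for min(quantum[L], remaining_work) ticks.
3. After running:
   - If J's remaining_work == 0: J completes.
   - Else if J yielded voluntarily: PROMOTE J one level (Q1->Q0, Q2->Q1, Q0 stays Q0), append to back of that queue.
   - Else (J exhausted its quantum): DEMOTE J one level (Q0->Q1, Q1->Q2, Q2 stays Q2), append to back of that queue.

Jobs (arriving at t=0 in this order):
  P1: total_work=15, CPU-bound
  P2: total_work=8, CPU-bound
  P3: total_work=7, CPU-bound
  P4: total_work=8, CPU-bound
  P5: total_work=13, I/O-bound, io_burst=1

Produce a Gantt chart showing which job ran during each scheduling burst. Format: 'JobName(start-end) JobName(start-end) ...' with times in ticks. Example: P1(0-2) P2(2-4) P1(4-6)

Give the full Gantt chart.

Answer: P1(0-3) P2(3-6) P3(6-9) P4(9-12) P5(12-13) P5(13-14) P5(14-15) P5(15-16) P5(16-17) P5(17-18) P5(18-19) P5(19-20) P5(20-21) P5(21-22) P5(22-23) P5(23-24) P5(24-25) P1(25-30) P2(30-35) P3(35-39) P4(39-44) P1(44-51)

Derivation:
t=0-3: P1@Q0 runs 3, rem=12, quantum used, demote→Q1. Q0=[P2,P3,P4,P5] Q1=[P1] Q2=[]
t=3-6: P2@Q0 runs 3, rem=5, quantum used, demote→Q1. Q0=[P3,P4,P5] Q1=[P1,P2] Q2=[]
t=6-9: P3@Q0 runs 3, rem=4, quantum used, demote→Q1. Q0=[P4,P5] Q1=[P1,P2,P3] Q2=[]
t=9-12: P4@Q0 runs 3, rem=5, quantum used, demote→Q1. Q0=[P5] Q1=[P1,P2,P3,P4] Q2=[]
t=12-13: P5@Q0 runs 1, rem=12, I/O yield, promote→Q0. Q0=[P5] Q1=[P1,P2,P3,P4] Q2=[]
t=13-14: P5@Q0 runs 1, rem=11, I/O yield, promote→Q0. Q0=[P5] Q1=[P1,P2,P3,P4] Q2=[]
t=14-15: P5@Q0 runs 1, rem=10, I/O yield, promote→Q0. Q0=[P5] Q1=[P1,P2,P3,P4] Q2=[]
t=15-16: P5@Q0 runs 1, rem=9, I/O yield, promote→Q0. Q0=[P5] Q1=[P1,P2,P3,P4] Q2=[]
t=16-17: P5@Q0 runs 1, rem=8, I/O yield, promote→Q0. Q0=[P5] Q1=[P1,P2,P3,P4] Q2=[]
t=17-18: P5@Q0 runs 1, rem=7, I/O yield, promote→Q0. Q0=[P5] Q1=[P1,P2,P3,P4] Q2=[]
t=18-19: P5@Q0 runs 1, rem=6, I/O yield, promote→Q0. Q0=[P5] Q1=[P1,P2,P3,P4] Q2=[]
t=19-20: P5@Q0 runs 1, rem=5, I/O yield, promote→Q0. Q0=[P5] Q1=[P1,P2,P3,P4] Q2=[]
t=20-21: P5@Q0 runs 1, rem=4, I/O yield, promote→Q0. Q0=[P5] Q1=[P1,P2,P3,P4] Q2=[]
t=21-22: P5@Q0 runs 1, rem=3, I/O yield, promote→Q0. Q0=[P5] Q1=[P1,P2,P3,P4] Q2=[]
t=22-23: P5@Q0 runs 1, rem=2, I/O yield, promote→Q0. Q0=[P5] Q1=[P1,P2,P3,P4] Q2=[]
t=23-24: P5@Q0 runs 1, rem=1, I/O yield, promote→Q0. Q0=[P5] Q1=[P1,P2,P3,P4] Q2=[]
t=24-25: P5@Q0 runs 1, rem=0, completes. Q0=[] Q1=[P1,P2,P3,P4] Q2=[]
t=25-30: P1@Q1 runs 5, rem=7, quantum used, demote→Q2. Q0=[] Q1=[P2,P3,P4] Q2=[P1]
t=30-35: P2@Q1 runs 5, rem=0, completes. Q0=[] Q1=[P3,P4] Q2=[P1]
t=35-39: P3@Q1 runs 4, rem=0, completes. Q0=[] Q1=[P4] Q2=[P1]
t=39-44: P4@Q1 runs 5, rem=0, completes. Q0=[] Q1=[] Q2=[P1]
t=44-51: P1@Q2 runs 7, rem=0, completes. Q0=[] Q1=[] Q2=[]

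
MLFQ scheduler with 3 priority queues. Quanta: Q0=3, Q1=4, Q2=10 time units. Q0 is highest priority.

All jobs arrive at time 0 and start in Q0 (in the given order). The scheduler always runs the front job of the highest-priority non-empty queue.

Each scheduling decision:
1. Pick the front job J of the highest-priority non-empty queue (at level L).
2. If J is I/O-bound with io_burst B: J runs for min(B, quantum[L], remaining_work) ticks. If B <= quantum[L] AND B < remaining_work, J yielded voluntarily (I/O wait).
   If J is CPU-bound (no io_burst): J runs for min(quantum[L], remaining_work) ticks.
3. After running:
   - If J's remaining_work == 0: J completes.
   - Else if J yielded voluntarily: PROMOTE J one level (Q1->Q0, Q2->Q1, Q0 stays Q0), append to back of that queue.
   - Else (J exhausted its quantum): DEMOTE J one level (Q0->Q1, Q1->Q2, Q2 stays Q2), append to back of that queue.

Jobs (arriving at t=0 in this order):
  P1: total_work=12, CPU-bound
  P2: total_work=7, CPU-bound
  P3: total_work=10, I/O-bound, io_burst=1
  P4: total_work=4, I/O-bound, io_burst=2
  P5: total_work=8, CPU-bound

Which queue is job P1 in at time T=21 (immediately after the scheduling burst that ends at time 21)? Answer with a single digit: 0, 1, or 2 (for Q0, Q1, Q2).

Answer: 1

Derivation:
t=0-3: P1@Q0 runs 3, rem=9, quantum used, demote→Q1. Q0=[P2,P3,P4,P5] Q1=[P1] Q2=[]
t=3-6: P2@Q0 runs 3, rem=4, quantum used, demote→Q1. Q0=[P3,P4,P5] Q1=[P1,P2] Q2=[]
t=6-7: P3@Q0 runs 1, rem=9, I/O yield, promote→Q0. Q0=[P4,P5,P3] Q1=[P1,P2] Q2=[]
t=7-9: P4@Q0 runs 2, rem=2, I/O yield, promote→Q0. Q0=[P5,P3,P4] Q1=[P1,P2] Q2=[]
t=9-12: P5@Q0 runs 3, rem=5, quantum used, demote→Q1. Q0=[P3,P4] Q1=[P1,P2,P5] Q2=[]
t=12-13: P3@Q0 runs 1, rem=8, I/O yield, promote→Q0. Q0=[P4,P3] Q1=[P1,P2,P5] Q2=[]
t=13-15: P4@Q0 runs 2, rem=0, completes. Q0=[P3] Q1=[P1,P2,P5] Q2=[]
t=15-16: P3@Q0 runs 1, rem=7, I/O yield, promote→Q0. Q0=[P3] Q1=[P1,P2,P5] Q2=[]
t=16-17: P3@Q0 runs 1, rem=6, I/O yield, promote→Q0. Q0=[P3] Q1=[P1,P2,P5] Q2=[]
t=17-18: P3@Q0 runs 1, rem=5, I/O yield, promote→Q0. Q0=[P3] Q1=[P1,P2,P5] Q2=[]
t=18-19: P3@Q0 runs 1, rem=4, I/O yield, promote→Q0. Q0=[P3] Q1=[P1,P2,P5] Q2=[]
t=19-20: P3@Q0 runs 1, rem=3, I/O yield, promote→Q0. Q0=[P3] Q1=[P1,P2,P5] Q2=[]
t=20-21: P3@Q0 runs 1, rem=2, I/O yield, promote→Q0. Q0=[P3] Q1=[P1,P2,P5] Q2=[]
t=21-22: P3@Q0 runs 1, rem=1, I/O yield, promote→Q0. Q0=[P3] Q1=[P1,P2,P5] Q2=[]
t=22-23: P3@Q0 runs 1, rem=0, completes. Q0=[] Q1=[P1,P2,P5] Q2=[]
t=23-27: P1@Q1 runs 4, rem=5, quantum used, demote→Q2. Q0=[] Q1=[P2,P5] Q2=[P1]
t=27-31: P2@Q1 runs 4, rem=0, completes. Q0=[] Q1=[P5] Q2=[P1]
t=31-35: P5@Q1 runs 4, rem=1, quantum used, demote→Q2. Q0=[] Q1=[] Q2=[P1,P5]
t=35-40: P1@Q2 runs 5, rem=0, completes. Q0=[] Q1=[] Q2=[P5]
t=40-41: P5@Q2 runs 1, rem=0, completes. Q0=[] Q1=[] Q2=[]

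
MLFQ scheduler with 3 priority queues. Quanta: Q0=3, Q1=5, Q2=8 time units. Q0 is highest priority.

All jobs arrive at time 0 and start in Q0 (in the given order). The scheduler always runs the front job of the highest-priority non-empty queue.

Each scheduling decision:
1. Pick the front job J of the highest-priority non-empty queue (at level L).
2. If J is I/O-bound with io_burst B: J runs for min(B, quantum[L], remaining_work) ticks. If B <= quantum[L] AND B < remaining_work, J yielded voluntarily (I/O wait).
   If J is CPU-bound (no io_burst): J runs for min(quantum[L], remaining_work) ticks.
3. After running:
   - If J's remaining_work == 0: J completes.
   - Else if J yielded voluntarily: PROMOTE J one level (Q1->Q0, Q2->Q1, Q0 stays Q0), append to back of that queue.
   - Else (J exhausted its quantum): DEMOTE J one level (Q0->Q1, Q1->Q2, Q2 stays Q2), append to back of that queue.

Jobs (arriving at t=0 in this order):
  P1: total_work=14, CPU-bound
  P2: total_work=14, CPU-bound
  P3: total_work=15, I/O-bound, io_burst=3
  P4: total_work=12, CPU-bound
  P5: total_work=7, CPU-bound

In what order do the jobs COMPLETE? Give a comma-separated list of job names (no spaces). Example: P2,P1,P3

t=0-3: P1@Q0 runs 3, rem=11, quantum used, demote→Q1. Q0=[P2,P3,P4,P5] Q1=[P1] Q2=[]
t=3-6: P2@Q0 runs 3, rem=11, quantum used, demote→Q1. Q0=[P3,P4,P5] Q1=[P1,P2] Q2=[]
t=6-9: P3@Q0 runs 3, rem=12, I/O yield, promote→Q0. Q0=[P4,P5,P3] Q1=[P1,P2] Q2=[]
t=9-12: P4@Q0 runs 3, rem=9, quantum used, demote→Q1. Q0=[P5,P3] Q1=[P1,P2,P4] Q2=[]
t=12-15: P5@Q0 runs 3, rem=4, quantum used, demote→Q1. Q0=[P3] Q1=[P1,P2,P4,P5] Q2=[]
t=15-18: P3@Q0 runs 3, rem=9, I/O yield, promote→Q0. Q0=[P3] Q1=[P1,P2,P4,P5] Q2=[]
t=18-21: P3@Q0 runs 3, rem=6, I/O yield, promote→Q0. Q0=[P3] Q1=[P1,P2,P4,P5] Q2=[]
t=21-24: P3@Q0 runs 3, rem=3, I/O yield, promote→Q0. Q0=[P3] Q1=[P1,P2,P4,P5] Q2=[]
t=24-27: P3@Q0 runs 3, rem=0, completes. Q0=[] Q1=[P1,P2,P4,P5] Q2=[]
t=27-32: P1@Q1 runs 5, rem=6, quantum used, demote→Q2. Q0=[] Q1=[P2,P4,P5] Q2=[P1]
t=32-37: P2@Q1 runs 5, rem=6, quantum used, demote→Q2. Q0=[] Q1=[P4,P5] Q2=[P1,P2]
t=37-42: P4@Q1 runs 5, rem=4, quantum used, demote→Q2. Q0=[] Q1=[P5] Q2=[P1,P2,P4]
t=42-46: P5@Q1 runs 4, rem=0, completes. Q0=[] Q1=[] Q2=[P1,P2,P4]
t=46-52: P1@Q2 runs 6, rem=0, completes. Q0=[] Q1=[] Q2=[P2,P4]
t=52-58: P2@Q2 runs 6, rem=0, completes. Q0=[] Q1=[] Q2=[P4]
t=58-62: P4@Q2 runs 4, rem=0, completes. Q0=[] Q1=[] Q2=[]

Answer: P3,P5,P1,P2,P4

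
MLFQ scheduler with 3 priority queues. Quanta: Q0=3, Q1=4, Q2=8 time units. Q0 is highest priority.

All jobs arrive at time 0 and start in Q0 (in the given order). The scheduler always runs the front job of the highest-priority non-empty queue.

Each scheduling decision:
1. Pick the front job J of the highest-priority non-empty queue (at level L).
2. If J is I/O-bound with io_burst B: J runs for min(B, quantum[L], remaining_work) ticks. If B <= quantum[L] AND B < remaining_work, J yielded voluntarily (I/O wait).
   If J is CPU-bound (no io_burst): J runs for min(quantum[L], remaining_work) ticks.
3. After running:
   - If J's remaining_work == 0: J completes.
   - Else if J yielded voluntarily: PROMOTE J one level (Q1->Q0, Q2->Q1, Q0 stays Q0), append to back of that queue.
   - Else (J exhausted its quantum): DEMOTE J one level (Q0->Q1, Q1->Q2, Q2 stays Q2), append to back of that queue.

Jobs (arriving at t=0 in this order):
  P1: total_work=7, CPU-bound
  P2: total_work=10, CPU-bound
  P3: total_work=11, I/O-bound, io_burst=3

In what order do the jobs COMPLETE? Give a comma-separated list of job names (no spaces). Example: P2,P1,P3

t=0-3: P1@Q0 runs 3, rem=4, quantum used, demote→Q1. Q0=[P2,P3] Q1=[P1] Q2=[]
t=3-6: P2@Q0 runs 3, rem=7, quantum used, demote→Q1. Q0=[P3] Q1=[P1,P2] Q2=[]
t=6-9: P3@Q0 runs 3, rem=8, I/O yield, promote→Q0. Q0=[P3] Q1=[P1,P2] Q2=[]
t=9-12: P3@Q0 runs 3, rem=5, I/O yield, promote→Q0. Q0=[P3] Q1=[P1,P2] Q2=[]
t=12-15: P3@Q0 runs 3, rem=2, I/O yield, promote→Q0. Q0=[P3] Q1=[P1,P2] Q2=[]
t=15-17: P3@Q0 runs 2, rem=0, completes. Q0=[] Q1=[P1,P2] Q2=[]
t=17-21: P1@Q1 runs 4, rem=0, completes. Q0=[] Q1=[P2] Q2=[]
t=21-25: P2@Q1 runs 4, rem=3, quantum used, demote→Q2. Q0=[] Q1=[] Q2=[P2]
t=25-28: P2@Q2 runs 3, rem=0, completes. Q0=[] Q1=[] Q2=[]

Answer: P3,P1,P2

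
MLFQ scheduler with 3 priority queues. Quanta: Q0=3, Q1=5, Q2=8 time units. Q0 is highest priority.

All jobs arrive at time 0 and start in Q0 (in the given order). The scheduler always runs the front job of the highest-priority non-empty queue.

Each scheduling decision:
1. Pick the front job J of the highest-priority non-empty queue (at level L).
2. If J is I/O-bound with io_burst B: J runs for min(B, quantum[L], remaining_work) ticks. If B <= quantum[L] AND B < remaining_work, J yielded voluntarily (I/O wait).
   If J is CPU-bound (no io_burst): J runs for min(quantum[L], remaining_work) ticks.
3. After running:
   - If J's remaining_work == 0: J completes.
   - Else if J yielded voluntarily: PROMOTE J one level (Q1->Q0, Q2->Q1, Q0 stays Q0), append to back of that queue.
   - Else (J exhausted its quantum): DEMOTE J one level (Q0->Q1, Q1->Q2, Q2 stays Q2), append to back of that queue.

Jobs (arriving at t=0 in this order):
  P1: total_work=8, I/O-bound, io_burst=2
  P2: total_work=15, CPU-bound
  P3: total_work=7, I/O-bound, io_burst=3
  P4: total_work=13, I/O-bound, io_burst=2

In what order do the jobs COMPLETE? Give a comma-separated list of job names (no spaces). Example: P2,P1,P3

t=0-2: P1@Q0 runs 2, rem=6, I/O yield, promote→Q0. Q0=[P2,P3,P4,P1] Q1=[] Q2=[]
t=2-5: P2@Q0 runs 3, rem=12, quantum used, demote→Q1. Q0=[P3,P4,P1] Q1=[P2] Q2=[]
t=5-8: P3@Q0 runs 3, rem=4, I/O yield, promote→Q0. Q0=[P4,P1,P3] Q1=[P2] Q2=[]
t=8-10: P4@Q0 runs 2, rem=11, I/O yield, promote→Q0. Q0=[P1,P3,P4] Q1=[P2] Q2=[]
t=10-12: P1@Q0 runs 2, rem=4, I/O yield, promote→Q0. Q0=[P3,P4,P1] Q1=[P2] Q2=[]
t=12-15: P3@Q0 runs 3, rem=1, I/O yield, promote→Q0. Q0=[P4,P1,P3] Q1=[P2] Q2=[]
t=15-17: P4@Q0 runs 2, rem=9, I/O yield, promote→Q0. Q0=[P1,P3,P4] Q1=[P2] Q2=[]
t=17-19: P1@Q0 runs 2, rem=2, I/O yield, promote→Q0. Q0=[P3,P4,P1] Q1=[P2] Q2=[]
t=19-20: P3@Q0 runs 1, rem=0, completes. Q0=[P4,P1] Q1=[P2] Q2=[]
t=20-22: P4@Q0 runs 2, rem=7, I/O yield, promote→Q0. Q0=[P1,P4] Q1=[P2] Q2=[]
t=22-24: P1@Q0 runs 2, rem=0, completes. Q0=[P4] Q1=[P2] Q2=[]
t=24-26: P4@Q0 runs 2, rem=5, I/O yield, promote→Q0. Q0=[P4] Q1=[P2] Q2=[]
t=26-28: P4@Q0 runs 2, rem=3, I/O yield, promote→Q0. Q0=[P4] Q1=[P2] Q2=[]
t=28-30: P4@Q0 runs 2, rem=1, I/O yield, promote→Q0. Q0=[P4] Q1=[P2] Q2=[]
t=30-31: P4@Q0 runs 1, rem=0, completes. Q0=[] Q1=[P2] Q2=[]
t=31-36: P2@Q1 runs 5, rem=7, quantum used, demote→Q2. Q0=[] Q1=[] Q2=[P2]
t=36-43: P2@Q2 runs 7, rem=0, completes. Q0=[] Q1=[] Q2=[]

Answer: P3,P1,P4,P2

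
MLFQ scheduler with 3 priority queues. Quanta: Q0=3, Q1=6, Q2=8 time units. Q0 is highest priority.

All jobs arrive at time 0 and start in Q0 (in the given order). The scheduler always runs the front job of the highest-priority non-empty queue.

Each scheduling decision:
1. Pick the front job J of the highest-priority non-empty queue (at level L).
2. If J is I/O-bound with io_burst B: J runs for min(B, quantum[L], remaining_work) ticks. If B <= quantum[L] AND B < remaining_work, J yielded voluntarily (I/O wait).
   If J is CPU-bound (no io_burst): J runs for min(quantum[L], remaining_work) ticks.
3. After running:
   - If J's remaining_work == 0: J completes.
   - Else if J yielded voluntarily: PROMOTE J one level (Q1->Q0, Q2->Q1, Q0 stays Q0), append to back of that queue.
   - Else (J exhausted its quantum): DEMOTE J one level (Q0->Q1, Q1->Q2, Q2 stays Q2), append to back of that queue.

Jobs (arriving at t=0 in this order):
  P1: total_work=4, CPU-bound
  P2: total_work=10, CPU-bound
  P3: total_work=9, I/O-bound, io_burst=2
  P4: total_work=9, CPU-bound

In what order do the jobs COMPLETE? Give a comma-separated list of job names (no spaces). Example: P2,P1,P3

Answer: P3,P1,P4,P2

Derivation:
t=0-3: P1@Q0 runs 3, rem=1, quantum used, demote→Q1. Q0=[P2,P3,P4] Q1=[P1] Q2=[]
t=3-6: P2@Q0 runs 3, rem=7, quantum used, demote→Q1. Q0=[P3,P4] Q1=[P1,P2] Q2=[]
t=6-8: P3@Q0 runs 2, rem=7, I/O yield, promote→Q0. Q0=[P4,P3] Q1=[P1,P2] Q2=[]
t=8-11: P4@Q0 runs 3, rem=6, quantum used, demote→Q1. Q0=[P3] Q1=[P1,P2,P4] Q2=[]
t=11-13: P3@Q0 runs 2, rem=5, I/O yield, promote→Q0. Q0=[P3] Q1=[P1,P2,P4] Q2=[]
t=13-15: P3@Q0 runs 2, rem=3, I/O yield, promote→Q0. Q0=[P3] Q1=[P1,P2,P4] Q2=[]
t=15-17: P3@Q0 runs 2, rem=1, I/O yield, promote→Q0. Q0=[P3] Q1=[P1,P2,P4] Q2=[]
t=17-18: P3@Q0 runs 1, rem=0, completes. Q0=[] Q1=[P1,P2,P4] Q2=[]
t=18-19: P1@Q1 runs 1, rem=0, completes. Q0=[] Q1=[P2,P4] Q2=[]
t=19-25: P2@Q1 runs 6, rem=1, quantum used, demote→Q2. Q0=[] Q1=[P4] Q2=[P2]
t=25-31: P4@Q1 runs 6, rem=0, completes. Q0=[] Q1=[] Q2=[P2]
t=31-32: P2@Q2 runs 1, rem=0, completes. Q0=[] Q1=[] Q2=[]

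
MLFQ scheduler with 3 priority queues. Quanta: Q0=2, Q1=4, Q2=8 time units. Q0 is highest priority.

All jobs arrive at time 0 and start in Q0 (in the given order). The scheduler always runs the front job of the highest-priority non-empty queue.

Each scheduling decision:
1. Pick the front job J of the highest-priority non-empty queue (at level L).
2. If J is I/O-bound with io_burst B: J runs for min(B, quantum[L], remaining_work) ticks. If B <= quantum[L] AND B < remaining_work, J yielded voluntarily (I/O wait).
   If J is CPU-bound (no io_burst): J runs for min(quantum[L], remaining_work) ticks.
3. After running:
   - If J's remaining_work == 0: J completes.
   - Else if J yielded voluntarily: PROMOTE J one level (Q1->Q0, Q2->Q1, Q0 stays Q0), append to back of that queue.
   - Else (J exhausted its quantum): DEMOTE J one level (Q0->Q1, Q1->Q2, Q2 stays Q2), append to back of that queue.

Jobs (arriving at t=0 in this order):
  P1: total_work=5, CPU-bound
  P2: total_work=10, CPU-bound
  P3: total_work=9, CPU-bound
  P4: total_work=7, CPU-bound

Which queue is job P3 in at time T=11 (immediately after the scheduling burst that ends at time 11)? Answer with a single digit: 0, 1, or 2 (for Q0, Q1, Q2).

t=0-2: P1@Q0 runs 2, rem=3, quantum used, demote→Q1. Q0=[P2,P3,P4] Q1=[P1] Q2=[]
t=2-4: P2@Q0 runs 2, rem=8, quantum used, demote→Q1. Q0=[P3,P4] Q1=[P1,P2] Q2=[]
t=4-6: P3@Q0 runs 2, rem=7, quantum used, demote→Q1. Q0=[P4] Q1=[P1,P2,P3] Q2=[]
t=6-8: P4@Q0 runs 2, rem=5, quantum used, demote→Q1. Q0=[] Q1=[P1,P2,P3,P4] Q2=[]
t=8-11: P1@Q1 runs 3, rem=0, completes. Q0=[] Q1=[P2,P3,P4] Q2=[]
t=11-15: P2@Q1 runs 4, rem=4, quantum used, demote→Q2. Q0=[] Q1=[P3,P4] Q2=[P2]
t=15-19: P3@Q1 runs 4, rem=3, quantum used, demote→Q2. Q0=[] Q1=[P4] Q2=[P2,P3]
t=19-23: P4@Q1 runs 4, rem=1, quantum used, demote→Q2. Q0=[] Q1=[] Q2=[P2,P3,P4]
t=23-27: P2@Q2 runs 4, rem=0, completes. Q0=[] Q1=[] Q2=[P3,P4]
t=27-30: P3@Q2 runs 3, rem=0, completes. Q0=[] Q1=[] Q2=[P4]
t=30-31: P4@Q2 runs 1, rem=0, completes. Q0=[] Q1=[] Q2=[]

Answer: 1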